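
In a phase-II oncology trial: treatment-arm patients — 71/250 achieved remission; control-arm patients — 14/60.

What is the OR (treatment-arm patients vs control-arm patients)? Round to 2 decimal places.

OR = (71 × 46) / (179 × 14) = 3266/2506 ≈ 1.30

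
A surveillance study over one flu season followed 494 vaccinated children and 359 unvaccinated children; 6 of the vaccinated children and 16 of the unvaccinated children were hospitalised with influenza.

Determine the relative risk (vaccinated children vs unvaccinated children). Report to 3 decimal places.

risk, vaccinated children = 6/494 = 0.01215
risk, unvaccinated children = 16/359 = 0.04457
RR = 0.01215 / 0.04457 = 0.273

RR = 0.273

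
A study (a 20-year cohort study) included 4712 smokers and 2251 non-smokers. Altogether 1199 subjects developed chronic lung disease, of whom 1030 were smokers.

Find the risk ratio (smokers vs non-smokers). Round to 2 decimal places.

2.91

smokers without the outcome: 4712 − 1030 = 3682
non-smokers with the outcome: 1199 − 1030 = 169
non-smokers without the outcome: 2251 − 169 = 2082
risk, smokers = 1030/4712 = 0.2186
risk, non-smokers = 169/2251 = 0.0751
RR = 0.2186 / 0.0751 = 2.91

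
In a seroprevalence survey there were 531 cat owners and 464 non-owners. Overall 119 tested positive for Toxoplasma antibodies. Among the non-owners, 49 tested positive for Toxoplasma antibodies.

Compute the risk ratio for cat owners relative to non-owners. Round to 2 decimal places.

1.25

cat owners with the outcome: 119 − 49 = 70
cat owners without the outcome: 531 − 70 = 461
non-owners without the outcome: 464 − 49 = 415
risk, cat owners = 70/531 = 0.1318
risk, non-owners = 49/464 = 0.1056
RR = 0.1318 / 0.1056 = 1.25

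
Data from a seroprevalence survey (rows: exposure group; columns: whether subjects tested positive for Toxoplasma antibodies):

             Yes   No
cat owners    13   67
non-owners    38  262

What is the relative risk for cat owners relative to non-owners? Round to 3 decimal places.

RR ≈ 1.283

risk, cat owners = 13/80 = 0.1625
risk, non-owners = 38/300 = 0.1267
RR = 0.1625 / 0.1267 = 1.283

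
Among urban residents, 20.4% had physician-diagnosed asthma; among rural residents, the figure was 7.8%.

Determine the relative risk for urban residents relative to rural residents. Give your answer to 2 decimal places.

RR = 0.2040 / 0.0780 = 2.62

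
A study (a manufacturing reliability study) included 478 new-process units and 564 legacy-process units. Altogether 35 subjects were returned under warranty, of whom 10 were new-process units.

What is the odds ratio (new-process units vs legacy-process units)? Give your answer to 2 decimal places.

new-process units without the outcome: 478 − 10 = 468
legacy-process units with the outcome: 35 − 10 = 25
legacy-process units without the outcome: 564 − 25 = 539
OR = (10 × 539) / (468 × 25) = 5390/11700 ≈ 0.46

OR: 0.46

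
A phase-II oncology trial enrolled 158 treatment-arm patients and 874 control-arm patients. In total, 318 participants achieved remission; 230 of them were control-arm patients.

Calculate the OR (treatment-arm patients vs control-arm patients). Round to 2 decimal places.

treatment-arm patients with the outcome: 318 − 230 = 88
treatment-arm patients without the outcome: 158 − 88 = 70
control-arm patients without the outcome: 874 − 230 = 644
OR = (88 × 644) / (70 × 230) = 56672/16100 ≈ 3.52

OR ≈ 3.52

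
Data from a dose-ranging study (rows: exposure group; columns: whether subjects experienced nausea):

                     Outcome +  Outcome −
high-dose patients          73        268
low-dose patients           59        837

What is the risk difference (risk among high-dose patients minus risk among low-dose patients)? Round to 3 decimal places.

risk, high-dose patients = 73/341 = 0.2141
risk, low-dose patients = 59/896 = 0.0658
risk difference = 0.2141 − 0.0658 = 0.148

RD ≈ 0.148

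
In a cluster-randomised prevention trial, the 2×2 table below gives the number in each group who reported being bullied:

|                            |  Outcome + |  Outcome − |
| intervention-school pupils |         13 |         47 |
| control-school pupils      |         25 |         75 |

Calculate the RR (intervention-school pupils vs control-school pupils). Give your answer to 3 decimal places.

risk, intervention-school pupils = 13/60 = 0.2167
risk, control-school pupils = 25/100 = 0.2500
RR = 0.2167 / 0.2500 = 0.867

RR ≈ 0.867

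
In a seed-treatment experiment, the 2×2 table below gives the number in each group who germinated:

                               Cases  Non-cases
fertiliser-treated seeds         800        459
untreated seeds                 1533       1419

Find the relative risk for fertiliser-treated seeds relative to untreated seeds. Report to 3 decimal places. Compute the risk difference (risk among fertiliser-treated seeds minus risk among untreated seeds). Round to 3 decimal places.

risk, fertiliser-treated seeds = 800/1259 = 0.6354
risk, untreated seeds = 1533/2952 = 0.5193
RR = 0.6354 / 0.5193 = 1.224
risk difference = 0.6354 − 0.5193 = 0.116

RR = 1.224; RD = 0.116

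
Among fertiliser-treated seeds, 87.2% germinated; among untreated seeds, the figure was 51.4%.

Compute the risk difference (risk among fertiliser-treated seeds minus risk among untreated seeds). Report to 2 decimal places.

risk difference = 0.8720 − 0.5140 = 0.36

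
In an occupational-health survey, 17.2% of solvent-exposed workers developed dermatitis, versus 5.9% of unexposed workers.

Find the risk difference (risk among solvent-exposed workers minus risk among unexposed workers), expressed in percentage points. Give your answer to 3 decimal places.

RD = 11.300

risk difference = 0.1720 − 0.0590 = 0.1130 → 11.300 percentage points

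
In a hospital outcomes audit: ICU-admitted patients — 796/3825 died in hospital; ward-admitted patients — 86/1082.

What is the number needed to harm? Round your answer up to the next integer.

risk, ICU-admitted patients = 796/3825 = 0.208105
risk, ward-admitted patients = 86/1082 = 0.079482
absolute risk difference = 0.128622
1 / 0.128622 = 7.775 → round up → 8

8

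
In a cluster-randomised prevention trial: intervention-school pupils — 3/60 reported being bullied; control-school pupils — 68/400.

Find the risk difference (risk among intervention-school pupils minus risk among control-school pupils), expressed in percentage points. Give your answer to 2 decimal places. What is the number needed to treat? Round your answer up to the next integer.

risk, intervention-school pupils = 3/60 = 0.0500
risk, control-school pupils = 68/400 = 0.1700
risk difference = 0.0500 − 0.1700 = -0.1200 → -12.00 percentage points
absolute risk difference = 0.120000
1 / 0.120000 = 8.333 → round up → 9

RD = -12.00; NNT = 9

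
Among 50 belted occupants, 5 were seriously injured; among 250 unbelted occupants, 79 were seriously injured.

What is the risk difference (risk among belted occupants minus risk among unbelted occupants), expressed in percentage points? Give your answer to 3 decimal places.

risk, belted occupants = 5/50 = 0.1000
risk, unbelted occupants = 79/250 = 0.3160
risk difference = 0.1000 − 0.3160 = -0.2160 → -21.600 percentage points

RD = -21.600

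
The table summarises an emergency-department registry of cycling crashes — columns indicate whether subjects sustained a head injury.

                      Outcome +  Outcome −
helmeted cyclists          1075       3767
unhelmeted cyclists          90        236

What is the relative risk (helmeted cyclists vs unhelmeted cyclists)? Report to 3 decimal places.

risk, helmeted cyclists = 1075/4842 = 0.2220
risk, unhelmeted cyclists = 90/326 = 0.2761
RR = 0.2220 / 0.2761 = 0.804

RR ≈ 0.804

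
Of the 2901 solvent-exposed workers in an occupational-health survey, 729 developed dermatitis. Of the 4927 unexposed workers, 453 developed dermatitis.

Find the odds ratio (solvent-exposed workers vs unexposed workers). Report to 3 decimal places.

OR = (729 × 4474) / (2172 × 453) = 3261546/983916 ≈ 3.315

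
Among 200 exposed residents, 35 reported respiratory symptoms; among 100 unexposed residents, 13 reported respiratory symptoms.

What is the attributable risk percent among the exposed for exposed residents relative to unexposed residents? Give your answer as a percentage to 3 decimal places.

25.714%

risk, exposed residents = 35/200 = 0.1750
risk, unexposed residents = 13/100 = 0.1300
AR% = (0.1750 − 0.1300) / 0.1750 = 0.2571 → 25.714%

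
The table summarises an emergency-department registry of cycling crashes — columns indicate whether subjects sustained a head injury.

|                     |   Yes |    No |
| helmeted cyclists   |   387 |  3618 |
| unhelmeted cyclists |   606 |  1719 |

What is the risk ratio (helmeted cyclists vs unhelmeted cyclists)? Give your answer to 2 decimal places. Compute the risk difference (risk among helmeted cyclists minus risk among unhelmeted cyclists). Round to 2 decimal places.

RR = 0.37; RD = -0.16

risk, helmeted cyclists = 387/4005 = 0.0966
risk, unhelmeted cyclists = 606/2325 = 0.2606
RR = 0.0966 / 0.2606 = 0.37
risk difference = 0.0966 − 0.2606 = -0.16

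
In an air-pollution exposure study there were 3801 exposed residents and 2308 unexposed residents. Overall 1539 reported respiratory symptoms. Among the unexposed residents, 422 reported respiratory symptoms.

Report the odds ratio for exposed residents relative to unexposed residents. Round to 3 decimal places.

1.860

exposed residents with the outcome: 1539 − 422 = 1117
exposed residents without the outcome: 3801 − 1117 = 2684
unexposed residents without the outcome: 2308 − 422 = 1886
OR = (1117 × 1886) / (2684 × 422) = 2106662/1132648 ≈ 1.860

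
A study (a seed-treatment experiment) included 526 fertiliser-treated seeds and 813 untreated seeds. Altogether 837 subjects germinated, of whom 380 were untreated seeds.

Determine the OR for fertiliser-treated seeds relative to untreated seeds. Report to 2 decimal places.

fertiliser-treated seeds with the outcome: 837 − 380 = 457
fertiliser-treated seeds without the outcome: 526 − 457 = 69
untreated seeds without the outcome: 813 − 380 = 433
OR = (457 × 433) / (69 × 380) = 197881/26220 ≈ 7.55

7.55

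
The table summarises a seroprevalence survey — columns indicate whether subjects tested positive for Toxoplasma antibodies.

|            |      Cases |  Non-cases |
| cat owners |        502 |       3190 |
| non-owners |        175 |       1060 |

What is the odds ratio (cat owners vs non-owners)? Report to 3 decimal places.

odds, cat owners = 502/3190 = 0.1574
odds, non-owners = 175/1060 = 0.1651
OR = 0.1574 / 0.1651 = 0.953

0.953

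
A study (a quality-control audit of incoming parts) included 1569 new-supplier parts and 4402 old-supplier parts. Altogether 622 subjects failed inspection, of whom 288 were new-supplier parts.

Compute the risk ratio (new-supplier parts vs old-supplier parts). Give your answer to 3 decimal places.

2.419

new-supplier parts without the outcome: 1569 − 288 = 1281
old-supplier parts with the outcome: 622 − 288 = 334
old-supplier parts without the outcome: 4402 − 334 = 4068
risk, new-supplier parts = 288/1569 = 0.1836
risk, old-supplier parts = 334/4402 = 0.0759
RR = 0.1836 / 0.0759 = 2.419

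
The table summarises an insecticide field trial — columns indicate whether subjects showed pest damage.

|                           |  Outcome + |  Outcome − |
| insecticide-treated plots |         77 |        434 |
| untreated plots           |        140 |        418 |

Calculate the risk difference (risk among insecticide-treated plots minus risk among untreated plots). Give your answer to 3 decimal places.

RD ≈ -0.100

risk, insecticide-treated plots = 77/511 = 0.1507
risk, untreated plots = 140/558 = 0.2509
risk difference = 0.1507 − 0.2509 = -0.100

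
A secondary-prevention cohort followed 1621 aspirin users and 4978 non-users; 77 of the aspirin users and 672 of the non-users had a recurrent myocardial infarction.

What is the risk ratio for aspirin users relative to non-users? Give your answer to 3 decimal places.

risk, aspirin users = 77/1621 = 0.04750
risk, non-users = 672/4978 = 0.13499
RR = 0.04750 / 0.13499 = 0.352

0.352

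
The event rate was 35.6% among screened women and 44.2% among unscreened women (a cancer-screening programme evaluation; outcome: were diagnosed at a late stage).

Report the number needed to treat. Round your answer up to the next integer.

12

absolute risk difference = 0.086000
1 / 0.086000 = 11.628 → round up → 12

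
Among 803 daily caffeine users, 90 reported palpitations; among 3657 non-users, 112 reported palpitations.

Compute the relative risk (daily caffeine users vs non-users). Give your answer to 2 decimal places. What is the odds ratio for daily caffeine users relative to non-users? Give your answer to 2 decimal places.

risk, daily caffeine users = 90/803 = 0.11208
risk, non-users = 112/3657 = 0.03063
RR = 0.11208 / 0.03063 = 3.66
odds, daily caffeine users = 90/713 = 0.12623
odds, non-users = 112/3545 = 0.03159
OR = 0.12623 / 0.03159 = 4.00

RR = 3.66; OR = 4.00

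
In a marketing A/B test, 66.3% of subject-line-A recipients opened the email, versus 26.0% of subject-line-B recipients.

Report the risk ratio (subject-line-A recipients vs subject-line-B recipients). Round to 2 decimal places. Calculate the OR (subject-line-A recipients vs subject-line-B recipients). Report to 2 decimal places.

RR = 0.6630 / 0.2600 = 2.55
odds, subject-line-A recipients = 0.6630/0.3370 = 1.9674
odds, subject-line-B recipients = 0.2600/0.7400 = 0.3514
OR = 1.9674 / 0.3514 = 5.60

RR = 2.55; OR = 5.60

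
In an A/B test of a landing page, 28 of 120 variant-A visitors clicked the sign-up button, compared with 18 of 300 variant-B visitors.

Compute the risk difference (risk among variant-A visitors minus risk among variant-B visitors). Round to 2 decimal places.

risk, variant-A visitors = 28/120 = 0.2333
risk, variant-B visitors = 18/300 = 0.0600
risk difference = 0.2333 − 0.0600 = 0.17

RD: 0.17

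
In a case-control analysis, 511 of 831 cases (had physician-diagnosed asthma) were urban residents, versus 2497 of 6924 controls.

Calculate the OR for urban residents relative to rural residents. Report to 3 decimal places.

OR = (511 × 4427) / (2497 × 320) = 2262197/799040 ≈ 2.831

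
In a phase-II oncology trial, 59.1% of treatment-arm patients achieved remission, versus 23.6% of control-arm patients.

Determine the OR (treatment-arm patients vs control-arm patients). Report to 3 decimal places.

OR: 4.678

odds, treatment-arm patients = 0.5910/0.4090 = 1.4450
odds, control-arm patients = 0.2360/0.7640 = 0.3089
OR = 1.4450 / 0.3089 = 4.678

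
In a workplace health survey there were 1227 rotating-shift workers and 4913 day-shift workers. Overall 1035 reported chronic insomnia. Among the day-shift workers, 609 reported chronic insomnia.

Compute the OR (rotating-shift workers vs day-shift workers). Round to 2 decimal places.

3.76

rotating-shift workers with the outcome: 1035 − 609 = 426
rotating-shift workers without the outcome: 1227 − 426 = 801
day-shift workers without the outcome: 4913 − 609 = 4304
odds, rotating-shift workers = 426/801 = 0.5318
odds, day-shift workers = 609/4304 = 0.1415
OR = 0.5318 / 0.1415 = 3.76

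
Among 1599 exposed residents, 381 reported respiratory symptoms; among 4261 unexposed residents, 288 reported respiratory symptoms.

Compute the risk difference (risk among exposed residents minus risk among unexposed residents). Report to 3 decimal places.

RD ≈ 0.171

risk, exposed residents = 381/1599 = 0.2383
risk, unexposed residents = 288/4261 = 0.0676
risk difference = 0.2383 − 0.0676 = 0.171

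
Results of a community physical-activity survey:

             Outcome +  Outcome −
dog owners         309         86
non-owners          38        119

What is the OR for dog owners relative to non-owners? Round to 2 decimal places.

OR = (309 × 119) / (86 × 38) = 36771/3268 ≈ 11.25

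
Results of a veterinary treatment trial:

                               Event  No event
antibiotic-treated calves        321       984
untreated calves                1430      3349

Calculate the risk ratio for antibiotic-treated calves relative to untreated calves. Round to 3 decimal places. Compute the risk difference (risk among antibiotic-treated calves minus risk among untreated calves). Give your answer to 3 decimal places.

risk, antibiotic-treated calves = 321/1305 = 0.2460
risk, untreated calves = 1430/4779 = 0.2992
RR = 0.2460 / 0.2992 = 0.822
risk difference = 0.2460 − 0.2992 = -0.053

RR = 0.822; RD = -0.053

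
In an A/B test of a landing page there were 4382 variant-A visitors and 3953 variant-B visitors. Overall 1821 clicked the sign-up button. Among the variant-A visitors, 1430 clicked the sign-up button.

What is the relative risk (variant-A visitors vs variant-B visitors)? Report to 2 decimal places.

variant-A visitors without the outcome: 4382 − 1430 = 2952
variant-B visitors with the outcome: 1821 − 1430 = 391
variant-B visitors without the outcome: 3953 − 391 = 3562
risk, variant-A visitors = 1430/4382 = 0.3263
risk, variant-B visitors = 391/3953 = 0.0989
RR = 0.3263 / 0.0989 = 3.30

RR ≈ 3.30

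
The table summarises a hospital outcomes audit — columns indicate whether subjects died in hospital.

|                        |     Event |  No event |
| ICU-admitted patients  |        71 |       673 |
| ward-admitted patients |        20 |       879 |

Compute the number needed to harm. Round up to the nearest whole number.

risk, ICU-admitted patients = 71/744 = 0.095430
risk, ward-admitted patients = 20/899 = 0.022247
absolute risk difference = 0.073183
1 / 0.073183 = 13.664 → round up → 14

14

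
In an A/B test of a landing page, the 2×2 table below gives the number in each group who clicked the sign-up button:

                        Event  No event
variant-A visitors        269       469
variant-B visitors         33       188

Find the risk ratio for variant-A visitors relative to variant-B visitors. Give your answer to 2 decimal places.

risk, variant-A visitors = 269/738 = 0.3645
risk, variant-B visitors = 33/221 = 0.1493
RR = 0.3645 / 0.1493 = 2.44

2.44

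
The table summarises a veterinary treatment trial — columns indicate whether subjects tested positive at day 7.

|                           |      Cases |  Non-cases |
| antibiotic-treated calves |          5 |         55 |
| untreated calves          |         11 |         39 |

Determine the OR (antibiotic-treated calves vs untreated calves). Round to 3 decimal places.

OR: 0.322

odds, antibiotic-treated calves = 5/55 = 0.0909
odds, untreated calves = 11/39 = 0.2821
OR = 0.0909 / 0.2821 = 0.322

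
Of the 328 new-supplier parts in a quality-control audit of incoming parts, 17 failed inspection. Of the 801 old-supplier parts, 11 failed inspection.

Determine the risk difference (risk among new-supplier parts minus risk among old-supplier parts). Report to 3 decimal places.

risk, new-supplier parts = 17/328 = 0.05183
risk, old-supplier parts = 11/801 = 0.01373
risk difference = 0.05183 − 0.01373 = 0.038

0.038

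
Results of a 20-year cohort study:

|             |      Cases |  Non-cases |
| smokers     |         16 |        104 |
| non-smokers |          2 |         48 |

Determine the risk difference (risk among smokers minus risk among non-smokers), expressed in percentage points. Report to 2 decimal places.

risk, smokers = 16/120 = 0.13333
risk, non-smokers = 2/50 = 0.04000
risk difference = 0.13333 − 0.04000 = 0.09333 → 9.33 percentage points

9.33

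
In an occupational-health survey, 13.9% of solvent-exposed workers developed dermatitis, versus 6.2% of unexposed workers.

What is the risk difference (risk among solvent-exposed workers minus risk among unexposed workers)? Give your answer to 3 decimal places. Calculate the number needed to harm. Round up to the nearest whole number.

risk difference = 0.1390 − 0.0620 = 0.077
absolute risk difference = 0.077000
1 / 0.077000 = 12.987 → round up → 13

RD = 0.077; NNH = 13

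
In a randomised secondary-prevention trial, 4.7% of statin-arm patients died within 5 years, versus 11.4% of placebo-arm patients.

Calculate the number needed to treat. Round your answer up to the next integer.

absolute risk difference = 0.067000
1 / 0.067000 = 14.925 → round up → 15

15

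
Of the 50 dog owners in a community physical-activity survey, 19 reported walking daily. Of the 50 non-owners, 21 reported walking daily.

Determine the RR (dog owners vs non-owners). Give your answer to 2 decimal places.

risk, dog owners = 19/50 = 0.3800
risk, non-owners = 21/50 = 0.4200
RR = 0.3800 / 0.4200 = 0.90

0.90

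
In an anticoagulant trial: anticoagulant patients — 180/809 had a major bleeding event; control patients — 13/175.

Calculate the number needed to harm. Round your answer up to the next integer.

risk, anticoagulant patients = 180/809 = 0.222497
risk, control patients = 13/175 = 0.074286
absolute risk difference = 0.148211
1 / 0.148211 = 6.747 → round up → 7

NNH: 7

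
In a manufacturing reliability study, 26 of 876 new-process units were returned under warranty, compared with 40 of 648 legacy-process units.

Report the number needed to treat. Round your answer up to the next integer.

risk, new-process units = 26/876 = 0.029680
risk, legacy-process units = 40/648 = 0.061728
absolute risk difference = 0.032048
1 / 0.032048 = 31.203 → round up → 32

32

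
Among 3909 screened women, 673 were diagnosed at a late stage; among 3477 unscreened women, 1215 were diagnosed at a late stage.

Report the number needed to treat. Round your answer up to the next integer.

risk, screened women = 673/3909 = 0.172167
risk, unscreened women = 1215/3477 = 0.349439
absolute risk difference = 0.177272
1 / 0.177272 = 5.641 → round up → 6

6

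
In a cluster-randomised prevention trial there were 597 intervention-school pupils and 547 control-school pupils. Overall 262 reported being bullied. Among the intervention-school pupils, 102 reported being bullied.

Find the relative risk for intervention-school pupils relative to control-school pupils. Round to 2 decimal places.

RR = 0.58

intervention-school pupils without the outcome: 597 − 102 = 495
control-school pupils with the outcome: 262 − 102 = 160
control-school pupils without the outcome: 547 − 160 = 387
risk, intervention-school pupils = 102/597 = 0.1709
risk, control-school pupils = 160/547 = 0.2925
RR = 0.1709 / 0.2925 = 0.58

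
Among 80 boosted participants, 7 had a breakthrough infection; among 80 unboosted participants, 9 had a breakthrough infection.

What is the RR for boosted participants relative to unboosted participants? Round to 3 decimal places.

0.778

risk, boosted participants = 7/80 = 0.0875
risk, unboosted participants = 9/80 = 0.1125
RR = 0.0875 / 0.1125 = 0.778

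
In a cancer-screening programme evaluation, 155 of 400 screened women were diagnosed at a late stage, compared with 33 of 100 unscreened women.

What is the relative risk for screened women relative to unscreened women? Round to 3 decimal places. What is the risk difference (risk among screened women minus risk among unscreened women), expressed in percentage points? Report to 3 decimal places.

RR = 1.174; RD = 5.750

risk, screened women = 155/400 = 0.3875
risk, unscreened women = 33/100 = 0.3300
RR = 0.3875 / 0.3300 = 1.174
risk difference = 0.3875 − 0.3300 = 0.0575 → 5.750 percentage points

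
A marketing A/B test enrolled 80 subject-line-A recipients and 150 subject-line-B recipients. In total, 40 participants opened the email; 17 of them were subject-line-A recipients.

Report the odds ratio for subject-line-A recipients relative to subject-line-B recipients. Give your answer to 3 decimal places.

OR ≈ 1.490

subject-line-A recipients without the outcome: 80 − 17 = 63
subject-line-B recipients with the outcome: 40 − 17 = 23
subject-line-B recipients without the outcome: 150 − 23 = 127
OR = (17 × 127) / (63 × 23) = 2159/1449 ≈ 1.490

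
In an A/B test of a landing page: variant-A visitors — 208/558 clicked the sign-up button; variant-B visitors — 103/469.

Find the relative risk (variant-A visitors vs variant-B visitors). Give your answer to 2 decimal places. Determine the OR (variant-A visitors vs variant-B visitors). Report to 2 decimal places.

RR = 1.70; OR = 2.11

risk, variant-A visitors = 208/558 = 0.3728
risk, variant-B visitors = 103/469 = 0.2196
RR = 0.3728 / 0.2196 = 1.70
OR = (208 × 366) / (350 × 103) = 76128/36050 ≈ 2.11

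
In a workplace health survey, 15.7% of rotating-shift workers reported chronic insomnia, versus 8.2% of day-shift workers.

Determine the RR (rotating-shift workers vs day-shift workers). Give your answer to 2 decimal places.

RR = 0.1570 / 0.0820 = 1.91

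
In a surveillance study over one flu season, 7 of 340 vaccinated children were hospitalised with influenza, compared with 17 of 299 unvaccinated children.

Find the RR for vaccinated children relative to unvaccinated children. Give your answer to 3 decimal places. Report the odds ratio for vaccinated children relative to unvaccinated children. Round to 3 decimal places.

RR = 0.362; OR = 0.349

risk, vaccinated children = 7/340 = 0.02059
risk, unvaccinated children = 17/299 = 0.05686
RR = 0.02059 / 0.05686 = 0.362
odds, vaccinated children = 7/333 = 0.02102
odds, unvaccinated children = 17/282 = 0.06028
OR = 0.02102 / 0.06028 = 0.349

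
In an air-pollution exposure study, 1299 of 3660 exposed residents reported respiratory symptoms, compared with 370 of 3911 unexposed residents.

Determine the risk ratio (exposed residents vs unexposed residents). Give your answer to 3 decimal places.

risk, exposed residents = 1299/3660 = 0.3549
risk, unexposed residents = 370/3911 = 0.0946
RR = 0.3549 / 0.0946 = 3.752

3.752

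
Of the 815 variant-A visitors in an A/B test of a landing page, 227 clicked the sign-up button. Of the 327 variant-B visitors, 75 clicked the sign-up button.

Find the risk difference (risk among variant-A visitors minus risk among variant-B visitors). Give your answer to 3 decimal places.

risk, variant-A visitors = 227/815 = 0.2785
risk, variant-B visitors = 75/327 = 0.2294
risk difference = 0.2785 − 0.2294 = 0.049

RD ≈ 0.049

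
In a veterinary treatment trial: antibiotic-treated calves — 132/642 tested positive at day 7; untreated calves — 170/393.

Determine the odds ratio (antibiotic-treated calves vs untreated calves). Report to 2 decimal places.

OR = (132 × 223) / (510 × 170) = 29436/86700 ≈ 0.34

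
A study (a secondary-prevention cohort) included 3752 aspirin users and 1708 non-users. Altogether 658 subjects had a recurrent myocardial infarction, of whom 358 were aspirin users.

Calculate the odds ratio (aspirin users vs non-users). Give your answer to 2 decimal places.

OR: 0.50

aspirin users without the outcome: 3752 − 358 = 3394
non-users with the outcome: 658 − 358 = 300
non-users without the outcome: 1708 − 300 = 1408
OR = (358 × 1408) / (3394 × 300) = 504064/1018200 ≈ 0.50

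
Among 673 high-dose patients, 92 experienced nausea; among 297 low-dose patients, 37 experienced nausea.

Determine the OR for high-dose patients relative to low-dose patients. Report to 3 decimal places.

OR = (92 × 260) / (581 × 37) = 23920/21497 ≈ 1.113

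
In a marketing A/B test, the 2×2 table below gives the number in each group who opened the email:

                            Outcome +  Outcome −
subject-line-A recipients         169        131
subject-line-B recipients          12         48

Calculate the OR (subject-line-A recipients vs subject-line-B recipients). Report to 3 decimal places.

OR = (169 × 48) / (131 × 12) = 8112/1572 ≈ 5.160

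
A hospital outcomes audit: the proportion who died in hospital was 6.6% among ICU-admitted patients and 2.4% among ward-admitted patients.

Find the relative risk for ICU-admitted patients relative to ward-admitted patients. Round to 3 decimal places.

RR = 0.06600 / 0.02400 = 2.750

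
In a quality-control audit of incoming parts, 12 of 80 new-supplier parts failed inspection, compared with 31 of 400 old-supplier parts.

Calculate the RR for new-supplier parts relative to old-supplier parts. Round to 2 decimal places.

1.94

risk, new-supplier parts = 12/80 = 0.1500
risk, old-supplier parts = 31/400 = 0.0775
RR = 0.1500 / 0.0775 = 1.94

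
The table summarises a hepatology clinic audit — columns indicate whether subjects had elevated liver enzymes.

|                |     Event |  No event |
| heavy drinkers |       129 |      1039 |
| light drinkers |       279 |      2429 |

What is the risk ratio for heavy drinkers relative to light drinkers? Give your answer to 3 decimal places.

RR ≈ 1.072

risk, heavy drinkers = 129/1168 = 0.1104
risk, light drinkers = 279/2708 = 0.1030
RR = 0.1104 / 0.1030 = 1.072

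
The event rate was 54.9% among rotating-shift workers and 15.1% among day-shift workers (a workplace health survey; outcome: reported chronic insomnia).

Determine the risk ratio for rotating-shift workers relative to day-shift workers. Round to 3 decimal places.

RR = 0.5490 / 0.1510 = 3.636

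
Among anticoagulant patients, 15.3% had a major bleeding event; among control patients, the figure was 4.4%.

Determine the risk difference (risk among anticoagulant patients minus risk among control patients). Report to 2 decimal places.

risk difference = 0.15300 − 0.04400 = 0.11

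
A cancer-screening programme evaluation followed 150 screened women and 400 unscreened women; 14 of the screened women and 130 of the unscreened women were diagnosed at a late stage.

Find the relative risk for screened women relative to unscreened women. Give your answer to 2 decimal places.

RR = 0.29

risk, screened women = 14/150 = 0.0933
risk, unscreened women = 130/400 = 0.3250
RR = 0.0933 / 0.3250 = 0.29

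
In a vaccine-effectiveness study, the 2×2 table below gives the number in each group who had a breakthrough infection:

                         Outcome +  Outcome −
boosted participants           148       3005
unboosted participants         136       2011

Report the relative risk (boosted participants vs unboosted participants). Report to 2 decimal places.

risk, boosted participants = 148/3153 = 0.04694
risk, unboosted participants = 136/2147 = 0.06334
RR = 0.04694 / 0.06334 = 0.74

0.74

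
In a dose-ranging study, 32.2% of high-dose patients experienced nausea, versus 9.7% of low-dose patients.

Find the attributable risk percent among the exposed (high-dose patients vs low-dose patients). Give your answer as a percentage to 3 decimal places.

AR% = (0.3220 − 0.0970) / 0.3220 = 0.6988 → 69.876%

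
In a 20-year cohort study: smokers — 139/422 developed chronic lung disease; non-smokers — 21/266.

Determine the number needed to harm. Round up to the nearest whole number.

risk, smokers = 139/422 = 0.329384
risk, non-smokers = 21/266 = 0.078947
absolute risk difference = 0.250437
1 / 0.250437 = 3.993 → round up → 4

4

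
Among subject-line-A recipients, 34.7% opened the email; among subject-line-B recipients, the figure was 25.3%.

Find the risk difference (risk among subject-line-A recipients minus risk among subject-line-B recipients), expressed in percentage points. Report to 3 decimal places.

RD: 9.400

risk difference = 0.3470 − 0.2530 = 0.0940 → 9.400 percentage points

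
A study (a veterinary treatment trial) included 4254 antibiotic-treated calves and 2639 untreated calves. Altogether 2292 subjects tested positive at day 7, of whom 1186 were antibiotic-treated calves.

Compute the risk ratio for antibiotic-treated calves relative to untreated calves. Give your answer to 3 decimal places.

0.665

antibiotic-treated calves without the outcome: 4254 − 1186 = 3068
untreated calves with the outcome: 2292 − 1186 = 1106
untreated calves without the outcome: 2639 − 1106 = 1533
risk, antibiotic-treated calves = 1186/4254 = 0.2788
risk, untreated calves = 1106/2639 = 0.4191
RR = 0.2788 / 0.4191 = 0.665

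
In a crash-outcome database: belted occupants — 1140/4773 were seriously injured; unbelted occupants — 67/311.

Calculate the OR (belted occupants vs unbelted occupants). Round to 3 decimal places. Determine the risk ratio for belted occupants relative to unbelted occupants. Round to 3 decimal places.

odds, belted occupants = 1140/3633 = 0.3138
odds, unbelted occupants = 67/244 = 0.2746
OR = 0.3138 / 0.2746 = 1.143
risk, belted occupants = 1140/4773 = 0.2388
risk, unbelted occupants = 67/311 = 0.2154
RR = 0.2388 / 0.2154 = 1.109

OR = 1.143; RR = 1.109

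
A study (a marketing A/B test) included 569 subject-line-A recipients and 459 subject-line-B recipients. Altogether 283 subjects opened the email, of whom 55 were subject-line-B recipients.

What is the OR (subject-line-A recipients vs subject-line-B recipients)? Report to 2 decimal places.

OR: 4.91

subject-line-A recipients with the outcome: 283 − 55 = 228
subject-line-A recipients without the outcome: 569 − 228 = 341
subject-line-B recipients without the outcome: 459 − 55 = 404
OR = (228 × 404) / (341 × 55) = 92112/18755 ≈ 4.91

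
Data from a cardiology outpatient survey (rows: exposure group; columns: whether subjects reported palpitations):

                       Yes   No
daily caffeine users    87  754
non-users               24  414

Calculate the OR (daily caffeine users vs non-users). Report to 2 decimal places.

odds, daily caffeine users = 87/754 = 0.1154
odds, non-users = 24/414 = 0.0580
OR = 0.1154 / 0.0580 = 1.99

1.99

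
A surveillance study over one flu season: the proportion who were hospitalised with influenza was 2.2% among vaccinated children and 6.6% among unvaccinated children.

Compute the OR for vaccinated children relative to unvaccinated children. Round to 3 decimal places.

OR: 0.318

odds, vaccinated children = 0.02200/0.97800 = 0.02249
odds, unvaccinated children = 0.06600/0.93400 = 0.07066
OR = 0.02249 / 0.07066 = 0.318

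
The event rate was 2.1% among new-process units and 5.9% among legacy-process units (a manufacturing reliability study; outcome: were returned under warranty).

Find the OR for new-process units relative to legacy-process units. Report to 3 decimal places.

odds, new-process units = 0.02100/0.97900 = 0.02145
odds, legacy-process units = 0.05900/0.94100 = 0.06270
OR = 0.02145 / 0.06270 = 0.342

0.342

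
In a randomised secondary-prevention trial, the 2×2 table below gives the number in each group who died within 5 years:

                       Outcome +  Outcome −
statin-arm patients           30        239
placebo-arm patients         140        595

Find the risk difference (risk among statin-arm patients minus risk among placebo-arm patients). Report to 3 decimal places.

risk, statin-arm patients = 30/269 = 0.1115
risk, placebo-arm patients = 140/735 = 0.1905
risk difference = 0.1115 − 0.1905 = -0.079

RD: -0.079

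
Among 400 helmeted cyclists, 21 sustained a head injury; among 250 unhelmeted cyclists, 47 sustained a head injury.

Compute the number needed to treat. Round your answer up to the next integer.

risk, helmeted cyclists = 21/400 = 0.052500
risk, unhelmeted cyclists = 47/250 = 0.188000
absolute risk difference = 0.135500
1 / 0.135500 = 7.380 → round up → 8

8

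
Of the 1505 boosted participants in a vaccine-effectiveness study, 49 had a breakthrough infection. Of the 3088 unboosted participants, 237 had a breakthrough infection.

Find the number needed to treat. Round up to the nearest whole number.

risk, boosted participants = 49/1505 = 0.032558
risk, unboosted participants = 237/3088 = 0.076749
absolute risk difference = 0.044191
1 / 0.044191 = 22.629 → round up → 23

NNT ≈ 23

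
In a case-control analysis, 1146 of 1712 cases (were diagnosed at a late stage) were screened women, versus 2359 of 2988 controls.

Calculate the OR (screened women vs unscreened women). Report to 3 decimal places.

OR: 0.540

odds, screened women = 1146/2359 = 0.4858
odds, unscreened women = 566/629 = 0.8998
OR = 0.4858 / 0.8998 = 0.540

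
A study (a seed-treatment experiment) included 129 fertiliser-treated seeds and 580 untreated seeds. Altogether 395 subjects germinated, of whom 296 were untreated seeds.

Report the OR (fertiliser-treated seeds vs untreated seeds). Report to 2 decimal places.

OR = 3.17

fertiliser-treated seeds with the outcome: 395 − 296 = 99
fertiliser-treated seeds without the outcome: 129 − 99 = 30
untreated seeds without the outcome: 580 − 296 = 284
odds, fertiliser-treated seeds = 99/30 = 3.3000
odds, untreated seeds = 296/284 = 1.0423
OR = 3.3000 / 1.0423 = 3.17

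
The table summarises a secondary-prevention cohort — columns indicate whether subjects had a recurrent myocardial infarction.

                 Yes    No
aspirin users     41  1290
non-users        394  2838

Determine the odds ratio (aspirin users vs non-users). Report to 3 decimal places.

OR = (41 × 2838) / (1290 × 394) = 116358/508260 ≈ 0.229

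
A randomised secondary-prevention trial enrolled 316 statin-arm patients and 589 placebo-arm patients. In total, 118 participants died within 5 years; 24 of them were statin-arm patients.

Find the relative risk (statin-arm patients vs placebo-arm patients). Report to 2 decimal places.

0.48

statin-arm patients without the outcome: 316 − 24 = 292
placebo-arm patients with the outcome: 118 − 24 = 94
placebo-arm patients without the outcome: 589 − 94 = 495
risk, statin-arm patients = 24/316 = 0.0759
risk, placebo-arm patients = 94/589 = 0.1596
RR = 0.0759 / 0.1596 = 0.48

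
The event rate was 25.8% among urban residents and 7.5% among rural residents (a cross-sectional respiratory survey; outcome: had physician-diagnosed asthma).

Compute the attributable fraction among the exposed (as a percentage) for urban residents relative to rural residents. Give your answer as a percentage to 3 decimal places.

AR% = (0.2580 − 0.0750) / 0.2580 = 0.7093 → 70.930%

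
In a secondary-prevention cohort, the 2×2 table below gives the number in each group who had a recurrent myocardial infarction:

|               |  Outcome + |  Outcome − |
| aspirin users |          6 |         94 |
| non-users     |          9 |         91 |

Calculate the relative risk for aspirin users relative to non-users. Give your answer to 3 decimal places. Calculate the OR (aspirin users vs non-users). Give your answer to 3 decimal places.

RR = 0.667; OR = 0.645

risk, aspirin users = 6/100 = 0.0600
risk, non-users = 9/100 = 0.0900
RR = 0.0600 / 0.0900 = 0.667
odds, aspirin users = 6/94 = 0.0638
odds, non-users = 9/91 = 0.0989
OR = 0.0638 / 0.0989 = 0.645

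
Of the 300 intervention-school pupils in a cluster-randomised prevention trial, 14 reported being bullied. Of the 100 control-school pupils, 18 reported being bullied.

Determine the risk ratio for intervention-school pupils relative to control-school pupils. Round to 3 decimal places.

risk, intervention-school pupils = 14/300 = 0.04667
risk, control-school pupils = 18/100 = 0.18000
RR = 0.04667 / 0.18000 = 0.259

0.259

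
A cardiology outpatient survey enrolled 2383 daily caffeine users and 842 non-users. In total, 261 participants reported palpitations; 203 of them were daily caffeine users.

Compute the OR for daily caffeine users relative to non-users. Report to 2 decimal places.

1.26

daily caffeine users without the outcome: 2383 − 203 = 2180
non-users with the outcome: 261 − 203 = 58
non-users without the outcome: 842 − 58 = 784
odds, daily caffeine users = 203/2180 = 0.0931
odds, non-users = 58/784 = 0.0740
OR = 0.0931 / 0.0740 = 1.26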